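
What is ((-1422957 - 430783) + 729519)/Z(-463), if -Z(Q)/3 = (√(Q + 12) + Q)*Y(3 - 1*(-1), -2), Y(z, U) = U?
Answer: 520514323/1288920 + 1124221*I*√451/1288920 ≈ 403.84 + 18.523*I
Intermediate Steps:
Z(Q) = 6*Q + 6*√(12 + Q) (Z(Q) = -3*(√(Q + 12) + Q)*(-2) = -3*(√(12 + Q) + Q)*(-2) = -3*(Q + √(12 + Q))*(-2) = -3*(-2*Q - 2*√(12 + Q)) = 6*Q + 6*√(12 + Q))
((-1422957 - 430783) + 729519)/Z(-463) = ((-1422957 - 430783) + 729519)/(6*(-463) + 6*√(12 - 463)) = (-1853740 + 729519)/(-2778 + 6*√(-451)) = -1124221/(-2778 + 6*(I*√451)) = -1124221/(-2778 + 6*I*√451)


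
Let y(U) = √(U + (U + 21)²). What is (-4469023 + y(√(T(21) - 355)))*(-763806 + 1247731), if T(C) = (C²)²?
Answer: -2162671955275 + 483925*√(194567 + 43*√194126) ≈ -2.1624e+12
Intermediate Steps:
T(C) = C⁴
y(U) = √(U + (21 + U)²)
(-4469023 + y(√(T(21) - 355)))*(-763806 + 1247731) = (-4469023 + √(√(21⁴ - 355) + (21 + √(21⁴ - 355))²))*(-763806 + 1247731) = (-4469023 + √(√(194481 - 355) + (21 + √(194481 - 355))²))*483925 = (-4469023 + √(√194126 + (21 + √194126)²))*483925 = -2162671955275 + 483925*√(√194126 + (21 + √194126)²)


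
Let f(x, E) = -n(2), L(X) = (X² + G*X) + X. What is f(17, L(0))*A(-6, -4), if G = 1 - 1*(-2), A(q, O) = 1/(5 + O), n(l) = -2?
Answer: 2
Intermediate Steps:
G = 3 (G = 1 + 2 = 3)
L(X) = X² + 4*X (L(X) = (X² + 3*X) + X = X² + 4*X)
f(x, E) = 2 (f(x, E) = -1*(-2) = 2)
f(17, L(0))*A(-6, -4) = 2/(5 - 4) = 2/1 = 2*1 = 2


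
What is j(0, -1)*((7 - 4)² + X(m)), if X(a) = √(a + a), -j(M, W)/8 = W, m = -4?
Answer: 72 + 16*I*√2 ≈ 72.0 + 22.627*I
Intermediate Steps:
j(M, W) = -8*W
X(a) = √2*√a (X(a) = √(2*a) = √2*√a)
j(0, -1)*((7 - 4)² + X(m)) = (-8*(-1))*((7 - 4)² + √2*√(-4)) = 8*(3² + √2*(2*I)) = 8*(9 + 2*I*√2) = 72 + 16*I*√2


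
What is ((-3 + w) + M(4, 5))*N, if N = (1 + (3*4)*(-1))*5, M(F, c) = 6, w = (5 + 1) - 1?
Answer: -440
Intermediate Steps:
w = 5 (w = 6 - 1 = 5)
N = -55 (N = (1 + 12*(-1))*5 = (1 - 12)*5 = -11*5 = -55)
((-3 + w) + M(4, 5))*N = ((-3 + 5) + 6)*(-55) = (2 + 6)*(-55) = 8*(-55) = -440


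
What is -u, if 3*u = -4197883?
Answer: 4197883/3 ≈ 1.3993e+6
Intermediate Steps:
u = -4197883/3 (u = (1/3)*(-4197883) = -4197883/3 ≈ -1.3993e+6)
-u = -1*(-4197883/3) = 4197883/3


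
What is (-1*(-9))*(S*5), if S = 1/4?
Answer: 45/4 ≈ 11.250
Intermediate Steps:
S = ¼ ≈ 0.25000
(-1*(-9))*(S*5) = (-1*(-9))*((¼)*5) = 9*(5/4) = 45/4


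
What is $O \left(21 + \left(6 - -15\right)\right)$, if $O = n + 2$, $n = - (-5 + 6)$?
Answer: $42$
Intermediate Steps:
$n = -1$ ($n = \left(-1\right) 1 = -1$)
$O = 1$ ($O = -1 + 2 = 1$)
$O \left(21 + \left(6 - -15\right)\right) = 1 \left(21 + \left(6 - -15\right)\right) = 1 \left(21 + \left(6 + 15\right)\right) = 1 \left(21 + 21\right) = 1 \cdot 42 = 42$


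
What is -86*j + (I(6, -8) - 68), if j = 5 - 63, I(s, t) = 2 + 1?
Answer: 4923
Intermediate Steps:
I(s, t) = 3
j = -58
-86*j + (I(6, -8) - 68) = -86*(-58) + (3 - 68) = 4988 - 65 = 4923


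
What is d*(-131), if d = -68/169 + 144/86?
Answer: -1210964/7267 ≈ -166.64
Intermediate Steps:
d = 9244/7267 (d = -68*1/169 + 144*(1/86) = -68/169 + 72/43 = 9244/7267 ≈ 1.2721)
d*(-131) = (9244/7267)*(-131) = -1210964/7267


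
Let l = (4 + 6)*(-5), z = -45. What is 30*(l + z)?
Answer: -2850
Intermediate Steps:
l = -50 (l = 10*(-5) = -50)
30*(l + z) = 30*(-50 - 45) = 30*(-95) = -2850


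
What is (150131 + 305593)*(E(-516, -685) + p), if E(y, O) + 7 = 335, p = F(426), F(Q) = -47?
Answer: 128058444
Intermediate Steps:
p = -47
E(y, O) = 328 (E(y, O) = -7 + 335 = 328)
(150131 + 305593)*(E(-516, -685) + p) = (150131 + 305593)*(328 - 47) = 455724*281 = 128058444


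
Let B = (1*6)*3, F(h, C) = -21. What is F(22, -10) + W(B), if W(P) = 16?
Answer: -5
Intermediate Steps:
B = 18 (B = 6*3 = 18)
F(22, -10) + W(B) = -21 + 16 = -5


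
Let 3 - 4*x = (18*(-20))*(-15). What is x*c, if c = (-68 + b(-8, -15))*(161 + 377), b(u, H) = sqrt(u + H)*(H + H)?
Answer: 49360962 + 21776895*I*sqrt(23) ≈ 4.9361e+7 + 1.0444e+8*I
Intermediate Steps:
x = -5397/4 (x = 3/4 - 18*(-20)*(-15)/4 = 3/4 - (-90)*(-15) = 3/4 - 1/4*5400 = 3/4 - 1350 = -5397/4 ≈ -1349.3)
b(u, H) = 2*H*sqrt(H + u) (b(u, H) = sqrt(H + u)*(2*H) = 2*H*sqrt(H + u))
c = -36584 - 16140*I*sqrt(23) (c = (-68 + 2*(-15)*sqrt(-15 - 8))*(161 + 377) = (-68 + 2*(-15)*sqrt(-23))*538 = (-68 + 2*(-15)*(I*sqrt(23)))*538 = (-68 - 30*I*sqrt(23))*538 = -36584 - 16140*I*sqrt(23) ≈ -36584.0 - 77405.0*I)
x*c = -5397*(-36584 - 16140*I*sqrt(23))/4 = 49360962 + 21776895*I*sqrt(23)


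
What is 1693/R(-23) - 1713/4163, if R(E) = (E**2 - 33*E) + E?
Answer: 212218/228965 ≈ 0.92686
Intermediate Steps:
R(E) = E**2 - 32*E
1693/R(-23) - 1713/4163 = 1693/((-23*(-32 - 23))) - 1713/4163 = 1693/((-23*(-55))) - 1713*1/4163 = 1693/1265 - 1713/4163 = 212218/228965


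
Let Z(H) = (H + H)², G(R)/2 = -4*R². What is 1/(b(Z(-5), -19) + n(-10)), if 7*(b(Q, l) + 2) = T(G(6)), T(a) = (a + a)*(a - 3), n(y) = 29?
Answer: 7/167805 ≈ 4.1715e-5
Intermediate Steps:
G(R) = -8*R² (G(R) = 2*(-4*R²) = -8*R²)
T(a) = 2*a*(-3 + a) (T(a) = (2*a)*(-3 + a) = 2*a*(-3 + a))
Z(H) = 4*H² (Z(H) = (2*H)² = 4*H²)
b(Q, l) = 167602/7 (b(Q, l) = -2 + (2*(-8*6²)*(-3 - 8*6²))/7 = -2 + (2*(-8*36)*(-3 - 8*36))/7 = -2 + (2*(-288)*(-3 - 288))/7 = -2 + (2*(-288)*(-291))/7 = -2 + (⅐)*167616 = -2 + 167616/7 = 167602/7)
1/(b(Z(-5), -19) + n(-10)) = 1/(167602/7 + 29) = 1/(167805/7) = 7/167805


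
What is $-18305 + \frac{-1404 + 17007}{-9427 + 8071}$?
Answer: $- \frac{8279061}{452} \approx -18317.0$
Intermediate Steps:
$-18305 + \frac{-1404 + 17007}{-9427 + 8071} = -18305 + \frac{15603}{-1356} = -18305 + 15603 \left(- \frac{1}{1356}\right) = -18305 - \frac{5201}{452} = - \frac{8279061}{452}$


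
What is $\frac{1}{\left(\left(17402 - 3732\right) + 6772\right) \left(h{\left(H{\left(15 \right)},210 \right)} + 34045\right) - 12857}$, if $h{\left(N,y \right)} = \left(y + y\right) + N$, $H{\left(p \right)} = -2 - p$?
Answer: $\frac{1}{704173159} \approx 1.4201 \cdot 10^{-9}$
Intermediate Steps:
$h{\left(N,y \right)} = N + 2 y$ ($h{\left(N,y \right)} = 2 y + N = N + 2 y$)
$\frac{1}{\left(\left(17402 - 3732\right) + 6772\right) \left(h{\left(H{\left(15 \right)},210 \right)} + 34045\right) - 12857} = \frac{1}{\left(\left(17402 - 3732\right) + 6772\right) \left(\left(\left(-2 - 15\right) + 2 \cdot 210\right) + 34045\right) - 12857} = \frac{1}{\left(13670 + 6772\right) \left(\left(\left(-2 - 15\right) + 420\right) + 34045\right) - 12857} = \frac{1}{20442 \left(\left(-17 + 420\right) + 34045\right) - 12857} = \frac{1}{20442 \left(403 + 34045\right) - 12857} = \frac{1}{20442 \cdot 34448 - 12857} = \frac{1}{704186016 - 12857} = \frac{1}{704173159}$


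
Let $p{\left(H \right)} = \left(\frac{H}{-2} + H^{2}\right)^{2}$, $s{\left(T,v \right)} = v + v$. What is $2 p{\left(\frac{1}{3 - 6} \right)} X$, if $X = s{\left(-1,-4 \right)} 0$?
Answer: $0$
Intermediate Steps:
$s{\left(T,v \right)} = 2 v$
$p{\left(H \right)} = \left(H^{2} - \frac{H}{2}\right)^{2}$ ($p{\left(H \right)} = \left(H \left(- \frac{1}{2}\right) + H^{2}\right)^{2} = \left(- \frac{H}{2} + H^{2}\right)^{2} = \left(H^{2} - \frac{H}{2}\right)^{2}$)
$X = 0$ ($X = 2 \left(-4\right) 0 = \left(-8\right) 0 = 0$)
$2 p{\left(\frac{1}{3 - 6} \right)} X = 2 \frac{\left(\frac{1}{3 - 6}\right)^{2} \left(-1 + \frac{2}{3 - 6}\right)^{2}}{4} \cdot 0 = 2 \frac{\left(\frac{1}{-3}\right)^{2} \left(-1 + \frac{2}{-3}\right)^{2}}{4} \cdot 0 = 2 \frac{\left(- \frac{1}{3}\right)^{2} \left(-1 + 2 \left(- \frac{1}{3}\right)\right)^{2}}{4} \cdot 0 = 2 \cdot \frac{1}{4} \cdot \frac{1}{9} \left(-1 - \frac{2}{3}\right)^{2} \cdot 0 = 2 \cdot \frac{1}{4} \cdot \frac{1}{9} \left(- \frac{5}{3}\right)^{2} \cdot 0 = 2 \cdot \frac{1}{4} \cdot \frac{1}{9} \cdot \frac{25}{9} \cdot 0 = 2 \cdot \frac{25}{324} \cdot 0 = \frac{25}{162} \cdot 0 = 0$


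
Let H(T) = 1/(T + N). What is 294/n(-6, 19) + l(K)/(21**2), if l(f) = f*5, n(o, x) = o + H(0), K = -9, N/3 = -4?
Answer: -173237/3577 ≈ -48.431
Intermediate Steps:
N = -12 (N = 3*(-4) = -12)
H(T) = 1/(-12 + T) (H(T) = 1/(T - 12) = 1/(-12 + T))
n(o, x) = -1/12 + o (n(o, x) = o + 1/(-12 + 0) = o + 1/(-12) = o - 1/12 = -1/12 + o)
l(f) = 5*f
294/n(-6, 19) + l(K)/(21**2) = 294/(-1/12 - 6) + (5*(-9))/(21**2) = 294/(-73/12) - 45/441 = 294*(-12/73) - 45*1/441 = -3528/73 - 5/49 = -173237/3577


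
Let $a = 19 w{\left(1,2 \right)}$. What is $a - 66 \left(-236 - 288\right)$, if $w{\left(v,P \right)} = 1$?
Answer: $34603$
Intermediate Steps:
$a = 19$ ($a = 19 \cdot 1 = 19$)
$a - 66 \left(-236 - 288\right) = 19 - 66 \left(-236 - 288\right) = 19 - -34584 = 19 + 34584 = 34603$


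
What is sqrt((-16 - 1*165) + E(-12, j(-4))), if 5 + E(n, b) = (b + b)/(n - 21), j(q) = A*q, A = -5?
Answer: I*sqrt(203874)/33 ≈ 13.683*I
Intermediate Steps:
j(q) = -5*q
E(n, b) = -5 + 2*b/(-21 + n) (E(n, b) = -5 + (b + b)/(n - 21) = -5 + (2*b)/(-21 + n) = -5 + 2*b/(-21 + n))
sqrt((-16 - 1*165) + E(-12, j(-4))) = sqrt((-16 - 1*165) + (105 - 5*(-12) + 2*(-5*(-4)))/(-21 - 12)) = sqrt((-16 - 165) + (105 + 60 + 2*20)/(-33)) = sqrt(-181 - (105 + 60 + 40)/33) = sqrt(-181 - 1/33*205) = sqrt(-181 - 205/33) = sqrt(-6178/33) = I*sqrt(203874)/33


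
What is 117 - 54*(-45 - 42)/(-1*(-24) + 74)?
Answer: 8082/49 ≈ 164.94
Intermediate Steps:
117 - 54*(-45 - 42)/(-1*(-24) + 74) = 117 - (-4698)/(24 + 74) = 117 - (-4698)/98 = 117 - 54*(-87/98) = 117 + 2349/49 = 8082/49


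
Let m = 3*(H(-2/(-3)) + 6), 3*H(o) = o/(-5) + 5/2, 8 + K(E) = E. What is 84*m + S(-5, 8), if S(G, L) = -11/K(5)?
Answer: 25717/15 ≈ 1714.5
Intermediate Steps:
K(E) = -8 + E
S(G, L) = 11/3 (S(G, L) = -11/(-8 + 5) = -11/(-3) = -11*(-⅓) = 11/3)
H(o) = ⅚ - o/15 (H(o) = (o/(-5) + 5/2)/3 = (o*(-⅕) + 5*(½))/3 = (-o/5 + 5/2)/3 = (5/2 - o/5)/3 = ⅚ - o/15)
m = 611/30 (m = 3*((⅚ - (-2)/(15*(-3))) + 6) = 3*((⅚ - (-2)*(-1)/(15*3)) + 6) = 3*((⅚ - 1/15*⅔) + 6) = 3*((⅚ - 2/45) + 6) = 3*(71/90 + 6) = 3*(611/90) = 611/30 ≈ 20.367)
84*m + S(-5, 8) = 84*(611/30) + 11/3 = 8554/5 + 11/3 = 25717/15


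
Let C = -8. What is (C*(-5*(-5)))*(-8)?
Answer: 1600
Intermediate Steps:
(C*(-5*(-5)))*(-8) = -(-40)*(-5)*(-8) = -8*25*(-8) = -200*(-8) = 1600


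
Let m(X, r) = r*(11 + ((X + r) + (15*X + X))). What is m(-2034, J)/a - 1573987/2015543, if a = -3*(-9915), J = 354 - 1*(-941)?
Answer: -17378200642927/11990465307 ≈ -1449.3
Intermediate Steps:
J = 1295 (J = 354 + 941 = 1295)
m(X, r) = r*(11 + r + 17*X) (m(X, r) = r*(11 + ((X + r) + 16*X)) = r*(11 + (r + 17*X)) = r*(11 + r + 17*X))
a = 29745
m(-2034, J)/a - 1573987/2015543 = (1295*(11 + 1295 + 17*(-2034)))/29745 - 1573987/2015543 = (1295*(11 + 1295 - 34578))*(1/29745) - 1573987*1/2015543 = (1295*(-33272))*(1/29745) - 1573987/2015543 = -43087240*1/29745 - 1573987/2015543 = -8617448/5949 - 1573987/2015543 = -17378200642927/11990465307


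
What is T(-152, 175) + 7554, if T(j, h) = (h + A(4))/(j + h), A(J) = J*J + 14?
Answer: 173947/23 ≈ 7562.9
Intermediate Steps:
A(J) = 14 + J² (A(J) = J² + 14 = 14 + J²)
T(j, h) = (30 + h)/(h + j) (T(j, h) = (h + (14 + 4²))/(j + h) = (h + (14 + 16))/(h + j) = (h + 30)/(h + j) = (30 + h)/(h + j))
T(-152, 175) + 7554 = (30 + 175)/(175 - 152) + 7554 = 205/23 + 7554 = 173947/23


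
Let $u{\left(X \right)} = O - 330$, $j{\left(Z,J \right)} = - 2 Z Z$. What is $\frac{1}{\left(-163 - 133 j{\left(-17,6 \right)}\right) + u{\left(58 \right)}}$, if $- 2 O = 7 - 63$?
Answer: $\frac{1}{76409} \approx 1.3087 \cdot 10^{-5}$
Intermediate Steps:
$O = 28$ ($O = - \frac{7 - 63}{2} = \left(- \frac{1}{2}\right) \left(-56\right) = 28$)
$j{\left(Z,J \right)} = - 2 Z^{2}$
$u{\left(X \right)} = -302$ ($u{\left(X \right)} = 28 - 330 = -302$)
$\frac{1}{\left(-163 - 133 j{\left(-17,6 \right)}\right) + u{\left(58 \right)}} = \frac{1}{\left(-163 - 133 \left(- 2 \left(-17\right)^{2}\right)\right) - 302} = \frac{1}{\left(-163 - 133 \left(\left(-2\right) 289\right)\right) - 302} = \frac{1}{\left(-163 - -76874\right) - 302} = \frac{1}{\left(-163 + 76874\right) - 302} = \frac{1}{76711 - 302} = \frac{1}{76409}$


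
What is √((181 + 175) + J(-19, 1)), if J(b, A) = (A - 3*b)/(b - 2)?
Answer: √155778/21 ≈ 18.795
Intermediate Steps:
J(b, A) = (A - 3*b)/(-2 + b)
√((181 + 175) + J(-19, 1)) = √((181 + 175) + (1 - 3*(-19))/(-2 - 19)) = √(356 + (1 + 57)/(-21)) = √(356 - 1/21*58) = √(356 - 58/21) = √(7418/21) = √155778/21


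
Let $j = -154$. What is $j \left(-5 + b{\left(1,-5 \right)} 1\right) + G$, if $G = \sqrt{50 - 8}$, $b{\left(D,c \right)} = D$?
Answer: $616 + \sqrt{42} \approx 622.48$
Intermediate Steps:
$G = \sqrt{42} \approx 6.4807$
$j \left(-5 + b{\left(1,-5 \right)} 1\right) + G = - 154 \left(-5 + 1 \cdot 1\right) + \sqrt{42} = - 154 \left(-5 + 1\right) + \sqrt{42} = \left(-154\right) \left(-4\right) + \sqrt{42} = 616 + \sqrt{42}$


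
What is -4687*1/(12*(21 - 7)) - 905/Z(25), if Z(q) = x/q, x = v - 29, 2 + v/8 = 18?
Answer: -1421671/5544 ≈ -256.43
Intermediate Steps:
v = 128 (v = -16 + 8*18 = -16 + 144 = 128)
x = 99 (x = 128 - 29 = 99)
Z(q) = 99/q
-4687*1/(12*(21 - 7)) - 905/Z(25) = -4687*1/(12*(21 - 7)) - 905/(99/25) = -4687/(12*14) - 905/(99*(1/25)) = -4687/168 - 905/99/25 = -4687*1/168 - 905*25/99 = -4687/168 - 22625/99 = -1421671/5544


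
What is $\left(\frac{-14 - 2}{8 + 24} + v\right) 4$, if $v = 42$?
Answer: $166$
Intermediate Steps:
$\left(\frac{-14 - 2}{8 + 24} + v\right) 4 = \left(\frac{-14 - 2}{8 + 24} + 42\right) 4 = \left(- \frac{16}{32} + 42\right) 4 = \left(\left(-16\right) \frac{1}{32} + 42\right) 4 = \left(- \frac{1}{2} + 42\right) 4 = \frac{83}{2} \cdot 4 = 166$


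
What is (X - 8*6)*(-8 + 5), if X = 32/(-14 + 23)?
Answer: 400/3 ≈ 133.33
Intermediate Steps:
X = 32/9 ≈ 3.5556
(X - 8*6)*(-8 + 5) = (32/9 - 8*6)*(-8 + 5) = (32/9 - 48)*(-3) = -400/9*(-3) = 400/3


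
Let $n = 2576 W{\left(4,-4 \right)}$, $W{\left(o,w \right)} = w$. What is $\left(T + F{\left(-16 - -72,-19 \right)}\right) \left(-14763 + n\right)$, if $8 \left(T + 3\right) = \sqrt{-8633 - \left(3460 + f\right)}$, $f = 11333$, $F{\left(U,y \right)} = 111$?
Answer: $-2707236 - \frac{25067 i \sqrt{23426}}{8} \approx -2.7072 \cdot 10^{6} - 4.7958 \cdot 10^{5} i$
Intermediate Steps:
$T = -3 + \frac{i \sqrt{23426}}{8}$ ($T = -3 + \frac{\sqrt{-8633 - 14793}}{8} = -3 + \frac{\sqrt{-23426}}{8} = -3 + \frac{i \sqrt{23426}}{8} \approx -3.0 + 19.132 i$)
$n = -10304$ ($n = 2576 \left(-4\right) = -10304$)
$\left(T + F{\left(-16 - -72,-19 \right)}\right) \left(-14763 + n\right) = \left(\left(-3 + \frac{i \sqrt{23426}}{8}\right) + 111\right) \left(-14763 - 10304\right) = \left(108 + \frac{i \sqrt{23426}}{8}\right) \left(-25067\right) = -2707236 - \frac{25067 i \sqrt{23426}}{8}$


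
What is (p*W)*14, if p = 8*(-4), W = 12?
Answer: -5376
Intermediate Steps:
p = -32
(p*W)*14 = -32*12*14 = -384*14 = -5376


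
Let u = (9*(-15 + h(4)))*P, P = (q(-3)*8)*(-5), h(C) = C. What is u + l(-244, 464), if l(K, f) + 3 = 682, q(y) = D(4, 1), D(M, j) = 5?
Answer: 20479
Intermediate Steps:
q(y) = 5
l(K, f) = 679 (l(K, f) = -3 + 682 = 679)
P = -200 (P = (5*8)*(-5) = 40*(-5) = -200)
u = 19800 (u = (9*(-15 + 4))*(-200) = (9*(-11))*(-200) = -99*(-200) = 19800)
u + l(-244, 464) = 19800 + 679 = 20479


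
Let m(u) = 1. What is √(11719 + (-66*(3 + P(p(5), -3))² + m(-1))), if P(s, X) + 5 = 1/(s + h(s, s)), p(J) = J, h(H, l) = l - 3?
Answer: √563126/7 ≈ 107.20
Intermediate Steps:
h(H, l) = -3 + l
P(s, X) = -5 + 1/(-3 + 2*s) (P(s, X) = -5 + 1/(s + (-3 + s)) = -5 + 1/(-3 + 2*s))
√(11719 + (-66*(3 + P(p(5), -3))² + m(-1))) = √(11719 + (-66*(3 + 2*(8 - 5*5)/(-3 + 2*5))² + 1)) = √(11719 + (-66*(3 + 2*(8 - 25)/(-3 + 10))² + 1)) = √(11719 + (-66*(3 + 2*(-17)/7)² + 1)) = √(11719 + (-66*(3 + 2*(⅐)*(-17))² + 1)) = √(11719 + (-66*(3 - 34/7)² + 1)) = √(11719 + (-66*(-13/7)² + 1)) = √(11719 + (-66*169/49 + 1)) = √(11719 + (-11154/49 + 1)) = √(11719 - 11105/49) = √(563126/49) = √563126/7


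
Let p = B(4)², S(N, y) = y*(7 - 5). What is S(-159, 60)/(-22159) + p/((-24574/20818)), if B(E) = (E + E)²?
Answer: -944756289416/272267633 ≈ -3470.0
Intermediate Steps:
S(N, y) = 2*y (S(N, y) = y*2 = 2*y)
B(E) = 4*E² (B(E) = (2*E)² = 4*E²)
p = 4096 (p = (4*4²)² = (4*16)² = 64² = 4096)
S(-159, 60)/(-22159) + p/((-24574/20818)) = (2*60)/(-22159) + 4096/((-24574/20818)) = 120*(-1/22159) + 4096/((-24574*1/20818)) = -120/22159 + 4096/(-12287/10409) = -120/22159 + 4096*(-10409/12287) = -120/22159 - 42635264/12287 = -944756289416/272267633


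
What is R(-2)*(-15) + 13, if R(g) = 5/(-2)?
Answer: 101/2 ≈ 50.500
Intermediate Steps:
R(g) = -5/2 (R(g) = 5*(-½) = -5/2)
R(-2)*(-15) + 13 = -5/2*(-15) + 13 = 75/2 + 13 = 101/2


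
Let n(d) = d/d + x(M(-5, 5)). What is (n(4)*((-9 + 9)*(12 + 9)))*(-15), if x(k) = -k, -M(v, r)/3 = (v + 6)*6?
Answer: 0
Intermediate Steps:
M(v, r) = -108 - 18*v (M(v, r) = -3*(v + 6)*6 = -3*(6 + v)*6 = -3*(36 + 6*v) = -108 - 18*v)
n(d) = 19 (n(d) = d/d - (-108 - 18*(-5)) = 1 - (-108 + 90) = 1 - 1*(-18) = 1 + 18 = 19)
(n(4)*((-9 + 9)*(12 + 9)))*(-15) = (19*((-9 + 9)*(12 + 9)))*(-15) = (19*(0*21))*(-15) = (19*0)*(-15) = 0*(-15) = 0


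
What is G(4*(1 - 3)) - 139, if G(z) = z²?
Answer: -75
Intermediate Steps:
G(4*(1 - 3)) - 139 = (4*(1 - 3))² - 139 = (4*(-2))² - 139 = (-8)² - 139 = 64 - 139 = -75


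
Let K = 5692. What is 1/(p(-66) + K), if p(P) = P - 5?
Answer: 1/5621 ≈ 0.00017790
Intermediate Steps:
p(P) = -5 + P
1/(p(-66) + K) = 1/((-5 - 66) + 5692) = 1/(-71 + 5692) = 1/5621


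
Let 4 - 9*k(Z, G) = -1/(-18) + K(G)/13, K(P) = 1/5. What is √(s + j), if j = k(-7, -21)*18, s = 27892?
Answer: √1060892105/195 ≈ 167.03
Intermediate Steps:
K(P) = ⅕
k(Z, G) = 4597/10530 (k(Z, G) = 4/9 - (-1/(-18) + (⅕)/13)/9 = 4/9 - (-1*(-1/18) + (⅕)*(1/13))/9 = 4/9 - (1/18 + 1/65)/9 = 4/9 - ⅑*83/1170 = 4/9 - 83/10530 = 4597/10530)
j = 4597/585 (j = (4597/10530)*18 = 4597/585 ≈ 7.8581)
√(s + j) = √(27892 + 4597/585) = √(16321417/585) = √1060892105/195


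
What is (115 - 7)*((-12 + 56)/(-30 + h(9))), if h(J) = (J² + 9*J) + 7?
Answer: 4752/139 ≈ 34.187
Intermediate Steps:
h(J) = 7 + J² + 9*J
(115 - 7)*((-12 + 56)/(-30 + h(9))) = (115 - 7)*((-12 + 56)/(-30 + (7 + 9² + 9*9))) = 108*(44/(-30 + (7 + 81 + 81))) = 108*(44/(-30 + 169)) = 108*(44/139) = 4752/139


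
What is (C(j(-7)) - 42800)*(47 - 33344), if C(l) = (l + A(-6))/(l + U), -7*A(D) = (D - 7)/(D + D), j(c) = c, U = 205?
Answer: 718256852809/504 ≈ 1.4251e+9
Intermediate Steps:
A(D) = -(-7 + D)/(14*D) (A(D) = -(D - 7)/(7*(D + D)) = -(-7 + D)/(7*(2*D)) = -(-7 + D)*1/(2*D)/7 = -(-7 + D)/(14*D))
C(l) = (-13/84 + l)/(205 + l) (C(l) = (l + (1/14)*(7 - 1*(-6))/(-6))/(l + 205) = (l + (1/14)*(-1/6)*(7 + 6))/(205 + l) = (l + (1/14)*(-1/6)*13)/(205 + l) = (l - 13/84)/(205 + l) = (-13/84 + l)/(205 + l))
(C(j(-7)) - 42800)*(47 - 33344) = ((-13/84 - 7)/(205 - 7) - 42800)*(47 - 33344) = (-601/84/198 - 42800)*(-33297) = ((1/198)*(-601/84) - 42800)*(-33297) = (-601/16632 - 42800)*(-33297) = -711850201/16632*(-33297) = 718256852809/504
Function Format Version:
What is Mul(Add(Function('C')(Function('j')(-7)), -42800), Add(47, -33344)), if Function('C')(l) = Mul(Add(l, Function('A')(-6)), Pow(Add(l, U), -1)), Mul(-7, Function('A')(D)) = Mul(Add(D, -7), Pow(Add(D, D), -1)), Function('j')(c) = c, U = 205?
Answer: Rational(718256852809, 504) ≈ 1.4251e+9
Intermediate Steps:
Function('A')(D) = Mul(Rational(-1, 14), Pow(D, -1), Add(-7, D)) (Function('A')(D) = Mul(Rational(-1, 7), Mul(Add(D, -7), Pow(Add(D, D), -1))) = Mul(Rational(-1, 7), Mul(Add(-7, D), Pow(Mul(2, D), -1))) = Mul(Rational(-1, 7), Mul(Add(-7, D), Mul(Rational(1, 2), Pow(D, -1)))) = Mul(Rational(-1, 7), Mul(Rational(1, 2), Pow(D, -1), Add(-7, D))) = Mul(Rational(-1, 14), Pow(D, -1), Add(-7, D)))
Function('C')(l) = Mul(Pow(Add(205, l), -1), Add(Rational(-13, 84), l)) (Function('C')(l) = Mul(Add(l, Mul(Rational(1, 14), Pow(-6, -1), Add(7, Mul(-1, -6)))), Pow(Add(l, 205), -1)) = Mul(Add(l, Mul(Rational(1, 14), Rational(-1, 6), Add(7, 6))), Pow(Add(205, l), -1)) = Mul(Add(l, Mul(Rational(1, 14), Rational(-1, 6), 13)), Pow(Add(205, l), -1)) = Mul(Add(l, Rational(-13, 84)), Pow(Add(205, l), -1)) = Mul(Add(Rational(-13, 84), l), Pow(Add(205, l), -1)) = Mul(Pow(Add(205, l), -1), Add(Rational(-13, 84), l)))
Mul(Add(Function('C')(Function('j')(-7)), -42800), Add(47, -33344)) = Mul(Add(Mul(Pow(Add(205, -7), -1), Add(Rational(-13, 84), -7)), -42800), Add(47, -33344)) = Mul(Add(Mul(Pow(198, -1), Rational(-601, 84)), -42800), -33297) = Mul(Add(Mul(Rational(1, 198), Rational(-601, 84)), -42800), -33297) = Mul(Add(Rational(-601, 16632), -42800), -33297) = Mul(Rational(-711850201, 16632), -33297) = Rational(718256852809, 504)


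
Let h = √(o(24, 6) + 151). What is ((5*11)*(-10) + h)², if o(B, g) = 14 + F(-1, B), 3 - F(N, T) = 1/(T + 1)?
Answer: (2750 - √4199)²/25 ≈ 2.8841e+5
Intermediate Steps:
F(N, T) = 3 - 1/(1 + T) (F(N, T) = 3 - 1/(T + 1) = 3 - 1/(1 + T))
o(B, g) = 14 + (2 + 3*B)/(1 + B)
h = √4199/5 (h = √((16 + 17*24)/(1 + 24) + 151) = √((16 + 408)/25 + 151) = √((1/25)*424 + 151) = √(424/25 + 151) = √(4199/25) = √4199/5 ≈ 12.960)
((5*11)*(-10) + h)² = ((5*11)*(-10) + √4199/5)² = (55*(-10) + √4199/5)² = (-550 + √4199/5)²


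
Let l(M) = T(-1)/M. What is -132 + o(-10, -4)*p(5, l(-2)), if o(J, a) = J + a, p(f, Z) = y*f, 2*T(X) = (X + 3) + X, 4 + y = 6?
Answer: -272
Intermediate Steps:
y = 2 (y = -4 + 6 = 2)
T(X) = 3/2 + X (T(X) = ((X + 3) + X)/2 = ((3 + X) + X)/2 = (3 + 2*X)/2 = 3/2 + X)
l(M) = 1/(2*M) (l(M) = (3/2 - 1)/M = 1/(2*M))
p(f, Z) = 2*f
-132 + o(-10, -4)*p(5, l(-2)) = -132 + (-10 - 4)*(2*5) = -132 - 14*10 = -132 - 140 = -272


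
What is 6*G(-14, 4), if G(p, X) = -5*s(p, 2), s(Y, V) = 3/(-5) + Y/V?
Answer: 228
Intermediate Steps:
s(Y, V) = -3/5 + Y/V (s(Y, V) = 3*(-1/5) + Y/V = -3/5 + Y/V)
G(p, X) = 3 - 5*p/2 (G(p, X) = -5*(-3/5 + p/2) = 3 - 5*p/2)
6*G(-14, 4) = 6*(3 - 5/2*(-14)) = 6*(3 + 35) = 6*38 = 228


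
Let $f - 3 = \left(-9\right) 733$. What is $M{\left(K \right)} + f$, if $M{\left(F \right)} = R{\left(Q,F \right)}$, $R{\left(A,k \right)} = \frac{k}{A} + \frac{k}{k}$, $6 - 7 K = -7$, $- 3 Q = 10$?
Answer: $- \frac{461549}{70} \approx -6593.6$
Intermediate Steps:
$Q = - \frac{10}{3}$ ($Q = \left(- \frac{1}{3}\right) 10 = - \frac{10}{3} \approx -3.3333$)
$K = \frac{13}{7}$ ($K = \frac{6}{7} - -1 = \frac{6}{7} + 1 = \frac{13}{7} \approx 1.8571$)
$R{\left(A,k \right)} = 1 + \frac{k}{A}$ ($R{\left(A,k \right)} = \frac{k}{A} + 1 = 1 + \frac{k}{A}$)
$M{\left(F \right)} = 1 - \frac{3 F}{10}$ ($M{\left(F \right)} = \frac{- \frac{10}{3} + F}{- \frac{10}{3}} = - \frac{3 \left(- \frac{10}{3} + F\right)}{10} = 1 - \frac{3 F}{10}$)
$f = -6594$ ($f = 3 - 6597 = -6594$)
$M{\left(K \right)} + f = \left(1 - \frac{39}{70}\right) - 6594 = \frac{31}{70} - 6594 = - \frac{461549}{70}$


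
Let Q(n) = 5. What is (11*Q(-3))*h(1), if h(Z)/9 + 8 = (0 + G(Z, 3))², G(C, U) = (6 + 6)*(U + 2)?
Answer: 1778040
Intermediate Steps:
G(C, U) = 24 + 12*U (G(C, U) = 12*(2 + U) = 24 + 12*U)
h(Z) = 32328 (h(Z) = -72 + 9*(0 + (24 + 12*3))² = -72 + 9*(0 + (24 + 36))² = -72 + 9*(0 + 60)² = -72 + 9*60² = -72 + 9*3600 = -72 + 32400 = 32328)
(11*Q(-3))*h(1) = (11*5)*32328 = 55*32328 = 1778040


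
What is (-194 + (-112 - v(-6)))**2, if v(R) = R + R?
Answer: 86436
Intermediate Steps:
v(R) = 2*R
(-194 + (-112 - v(-6)))**2 = (-194 + (-112 - 2*(-6)))**2 = (-194 + (-112 - 1*(-12)))**2 = (-194 + (-112 + 12))**2 = (-194 - 100)**2 = (-294)**2 = 86436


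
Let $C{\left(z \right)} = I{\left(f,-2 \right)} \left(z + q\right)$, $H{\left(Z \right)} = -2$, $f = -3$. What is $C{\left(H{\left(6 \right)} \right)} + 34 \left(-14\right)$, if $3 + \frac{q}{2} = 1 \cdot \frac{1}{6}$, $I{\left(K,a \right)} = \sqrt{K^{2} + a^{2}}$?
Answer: $-476 - \frac{23 \sqrt{13}}{3} \approx -503.64$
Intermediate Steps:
$q = - \frac{17}{3}$ ($q = -6 + 2 \cdot 1 \cdot \frac{1}{6} = -6 + 2 \cdot \frac{1}{6} = -6 + \frac{1}{3} = - \frac{17}{3} \approx -5.6667$)
$C{\left(z \right)} = \sqrt{13} \left(- \frac{17}{3} + z\right)$ ($C{\left(z \right)} = \sqrt{\left(-3\right)^{2} + \left(-2\right)^{2}} \left(z - \frac{17}{3}\right) = \sqrt{9 + 4} \left(- \frac{17}{3} + z\right) = \sqrt{13} \left(- \frac{17}{3} + z\right)$)
$C{\left(H{\left(6 \right)} \right)} + 34 \left(-14\right) = \sqrt{13} \left(- \frac{17}{3} - 2\right) + 34 \left(-14\right) = \sqrt{13} \left(- \frac{23}{3}\right) - 476 = - \frac{23 \sqrt{13}}{3} - 476 = -476 - \frac{23 \sqrt{13}}{3}$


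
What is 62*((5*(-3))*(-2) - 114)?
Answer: -5208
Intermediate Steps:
62*((5*(-3))*(-2) - 114) = 62*(-15*(-2) - 114) = 62*(30 - 114) = 62*(-84) = -5208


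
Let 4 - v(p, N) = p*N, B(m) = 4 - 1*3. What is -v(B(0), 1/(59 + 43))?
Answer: -407/102 ≈ -3.9902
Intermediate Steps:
B(m) = 1 (B(m) = 4 - 3 = 1)
v(p, N) = 4 - N*p (v(p, N) = 4 - p*N = 4 - N*p)
-v(B(0), 1/(59 + 43)) = -(4 - 1*1/(59 + 43)) = -(4 - 1*1/102) = -(4 - 1*1/102*1) = -(4 - 1/102) = -1*407/102 = -407/102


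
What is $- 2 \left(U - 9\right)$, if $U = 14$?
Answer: $-10$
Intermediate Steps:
$- 2 \left(U - 9\right) = - 2 \left(14 - 9\right) = \left(-2\right) 5 = -10$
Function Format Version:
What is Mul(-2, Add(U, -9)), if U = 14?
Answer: -10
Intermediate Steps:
Mul(-2, Add(U, -9)) = Mul(-2, Add(14, -9)) = Mul(-2, 5) = -10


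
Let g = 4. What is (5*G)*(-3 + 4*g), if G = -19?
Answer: -1235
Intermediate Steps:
(5*G)*(-3 + 4*g) = (5*(-19))*(-3 + 4*4) = -95*(-3 + 16) = -95*13 = -1235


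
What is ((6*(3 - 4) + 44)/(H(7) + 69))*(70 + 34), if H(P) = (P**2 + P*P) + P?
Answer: 1976/87 ≈ 22.713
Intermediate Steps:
H(P) = P + 2*P**2 (H(P) = (P**2 + P**2) + P = 2*P**2 + P = P + 2*P**2)
((6*(3 - 4) + 44)/(H(7) + 69))*(70 + 34) = ((6*(3 - 4) + 44)/(7*(1 + 2*7) + 69))*(70 + 34) = ((6*(-1) + 44)/(7*(1 + 14) + 69))*104 = ((-6 + 44)/(7*15 + 69))*104 = (38/(105 + 69))*104 = (38/174)*104 = (38*(1/174))*104 = (19/87)*104 = 1976/87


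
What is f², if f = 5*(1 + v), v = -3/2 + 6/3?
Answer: 225/4 ≈ 56.250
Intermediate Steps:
v = ½ (v = -3*½ + 6*(⅓) = -3/2 + 2 = ½ ≈ 0.50000)
f = 15/2 (f = 5*(1 + ½) = 5*(3/2) = 15/2 ≈ 7.5000)
f² = (15/2)² = 225/4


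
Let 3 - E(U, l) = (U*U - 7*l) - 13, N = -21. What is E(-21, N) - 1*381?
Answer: -953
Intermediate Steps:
E(U, l) = 16 - U² + 7*l (E(U, l) = 3 - ((U*U - 7*l) - 13) = 3 - ((U² - 7*l) - 13) = 3 - (-13 + U² - 7*l) = 3 + (13 - U² + 7*l) = 16 - U² + 7*l)
E(-21, N) - 1*381 = (16 - 1*(-21)² + 7*(-21)) - 1*381 = (16 - 1*441 - 147) - 381 = (16 - 441 - 147) - 381 = -572 - 381 = -953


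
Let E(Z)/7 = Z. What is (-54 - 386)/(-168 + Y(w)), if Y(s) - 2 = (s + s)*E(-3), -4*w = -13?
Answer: 16/11 ≈ 1.4545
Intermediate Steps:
w = 13/4 (w = -¼*(-13) = 13/4 ≈ 3.2500)
E(Z) = 7*Z
Y(s) = 2 - 42*s (Y(s) = 2 + (s + s)*(7*(-3)) = 2 + (2*s)*(-21) = 2 - 42*s)
(-54 - 386)/(-168 + Y(w)) = (-54 - 386)/(-168 + (2 - 42*13/4)) = -440/(-168 + (2 - 273/2)) = -440/(-168 - 269/2) = -440/(-605/2) = -440*(-2/605) = 16/11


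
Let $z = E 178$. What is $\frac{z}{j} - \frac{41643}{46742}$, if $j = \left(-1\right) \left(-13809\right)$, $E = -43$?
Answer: $- \frac{932811455}{645460278} \approx -1.4452$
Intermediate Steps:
$j = 13809$
$z = -7654$ ($z = \left(-43\right) 178 = -7654$)
$\frac{z}{j} - \frac{41643}{46742} = - \frac{7654}{13809} - \frac{41643}{46742} = - \frac{932811455}{645460278}$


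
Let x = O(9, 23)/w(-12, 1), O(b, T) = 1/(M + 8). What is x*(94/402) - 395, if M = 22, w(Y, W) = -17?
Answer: -40491497/102510 ≈ -395.00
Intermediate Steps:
O(b, T) = 1/30 (O(b, T) = 1/(22 + 8) = 1/30)
x = -1/510 (x = (1/30)/(-17) = (1/30)*(-1/17) = -1/510 ≈ -0.0019608)
x*(94/402) - 395 = -47/(255*402) - 395 = -1/510*47/201 - 395 = -47/102510 - 395 = -40491497/102510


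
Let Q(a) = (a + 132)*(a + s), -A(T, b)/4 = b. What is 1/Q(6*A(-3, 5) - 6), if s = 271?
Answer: 1/870 ≈ 0.0011494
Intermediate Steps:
A(T, b) = -4*b
Q(a) = (132 + a)*(271 + a) (Q(a) = (a + 132)*(a + 271) = (132 + a)*(271 + a))
1/Q(6*A(-3, 5) - 6) = 1/(35772 + (6*(-4*5) - 6)**2 + 403*(6*(-4*5) - 6)) = 1/(35772 + (6*(-20) - 6)**2 + 403*(6*(-20) - 6)) = 1/(35772 + (-120 - 6)**2 + 403*(-120 - 6)) = 1/(35772 + (-126)**2 + 403*(-126)) = 1/(35772 + 15876 - 50778) = 1/870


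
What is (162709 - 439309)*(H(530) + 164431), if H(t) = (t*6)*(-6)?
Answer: -40204086600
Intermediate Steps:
H(t) = -36*t (H(t) = (6*t)*(-6) = -36*t)
(162709 - 439309)*(H(530) + 164431) = (162709 - 439309)*(-36*530 + 164431) = -276600*(-19080 + 164431) = -276600*145351 = -40204086600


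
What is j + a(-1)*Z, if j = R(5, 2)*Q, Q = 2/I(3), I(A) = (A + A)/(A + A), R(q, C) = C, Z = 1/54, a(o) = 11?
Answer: 227/54 ≈ 4.2037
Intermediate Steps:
Z = 1/54 ≈ 0.018519
I(A) = 1 (I(A) = (2*A)/((2*A)) = (2*A)*(1/(2*A)) = 1)
Q = 2 (Q = 2/1 = 2*1 = 2)
j = 4 (j = 2*2 = 4)
j + a(-1)*Z = 4 + 11*(1/54) = 4 + 11/54 = 227/54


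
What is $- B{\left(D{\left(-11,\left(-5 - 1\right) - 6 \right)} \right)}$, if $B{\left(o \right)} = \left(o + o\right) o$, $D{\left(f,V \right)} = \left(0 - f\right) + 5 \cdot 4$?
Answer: $-1922$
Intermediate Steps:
$D{\left(f,V \right)} = 20 - f$ ($D{\left(f,V \right)} = - f + 20 = 20 - f$)
$B{\left(o \right)} = 2 o^{2}$ ($B{\left(o \right)} = 2 o o = 2 o^{2}$)
$- B{\left(D{\left(-11,\left(-5 - 1\right) - 6 \right)} \right)} = - 2 \left(20 - -11\right)^{2} = - 2 \left(20 + 11\right)^{2} = - 2 \cdot 31^{2} = - 2 \cdot 961 = \left(-1\right) 1922 = -1922$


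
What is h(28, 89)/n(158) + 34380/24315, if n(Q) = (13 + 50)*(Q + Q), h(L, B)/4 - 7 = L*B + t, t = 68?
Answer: 15568391/8067717 ≈ 1.9297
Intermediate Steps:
h(L, B) = 300 + 4*B*L (h(L, B) = 28 + 4*(L*B + 68) = 28 + 4*(B*L + 68) = 28 + 4*(68 + B*L) = 28 + (272 + 4*B*L) = 300 + 4*B*L)
n(Q) = 126*Q (n(Q) = 63*(2*Q) = 126*Q)
h(28, 89)/n(158) + 34380/24315 = (300 + 4*89*28)/((126*158)) + 34380/24315 = (300 + 9968)/19908 + 34380*(1/24315) = 10268*(1/19908) + 2292/1621 = 2567/4977 + 2292/1621 = 15568391/8067717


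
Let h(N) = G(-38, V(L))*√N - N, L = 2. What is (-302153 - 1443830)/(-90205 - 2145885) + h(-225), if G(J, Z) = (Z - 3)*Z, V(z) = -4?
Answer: 504866233/2236090 + 420*I ≈ 225.78 + 420.0*I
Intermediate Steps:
G(J, Z) = Z*(-3 + Z) (G(J, Z) = (-3 + Z)*Z = Z*(-3 + Z))
h(N) = -N + 28*√N (h(N) = (-4*(-3 - 4))*√N - N = (-4*(-7))*√N - N = 28*√N - N = -N + 28*√N)
(-302153 - 1443830)/(-90205 - 2145885) + h(-225) = (-302153 - 1443830)/(-90205 - 2145885) + (-1*(-225) + 28*√(-225)) = -1745983/(-2236090) + (225 + 28*(15*I)) = -1745983*(-1/2236090) + (225 + 420*I) = 1745983/2236090 + (225 + 420*I) = 504866233/2236090 + 420*I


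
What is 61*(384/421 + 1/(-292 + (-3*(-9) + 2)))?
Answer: 6134831/110723 ≈ 55.407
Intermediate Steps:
61*(384/421 + 1/(-292 + (-3*(-9) + 2))) = 61*(384*(1/421) + 1/(-292 + (27 + 2))) = 61*(384/421 + 1/(-292 + 29)) = 61*(384/421 + 1/(-263)) = 61*(384/421 - 1/263) = 61*(100571/110723) = 6134831/110723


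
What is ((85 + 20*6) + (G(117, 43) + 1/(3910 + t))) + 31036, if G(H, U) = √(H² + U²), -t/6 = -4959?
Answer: 1051697025/33664 + √15538 ≈ 31366.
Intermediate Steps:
t = 29754 (t = -6*(-4959) = 29754)
((85 + 20*6) + (G(117, 43) + 1/(3910 + t))) + 31036 = ((85 + 20*6) + (√(117² + 43²) + 1/(3910 + 29754))) + 31036 = ((85 + 120) + (√(13689 + 1849) + 1/33664)) + 31036 = (205 + (√15538 + 1/33664)) + 31036 = (205 + (1/33664 + √15538)) + 31036 = (6901121/33664 + √15538) + 31036 = 1051697025/33664 + √15538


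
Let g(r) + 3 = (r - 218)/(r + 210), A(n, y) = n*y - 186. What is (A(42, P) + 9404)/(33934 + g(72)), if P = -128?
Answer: 270861/2392099 ≈ 0.11323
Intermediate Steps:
A(n, y) = -186 + n*y
g(r) = -3 + (-218 + r)/(210 + r) (g(r) = -3 + (r - 218)/(r + 210) = -3 + (-218 + r)/(210 + r))
(A(42, P) + 9404)/(33934 + g(72)) = ((-186 + 42*(-128)) + 9404)/(33934 + 2*(-424 - 1*72)/(210 + 72)) = ((-186 - 5376) + 9404)/(33934 + 2*(-424 - 72)/282) = (-5562 + 9404)/(33934 + 2*(1/282)*(-496)) = 3842/(33934 - 496/141) = 3842/(4784198/141) = 3842*(141/4784198) = 270861/2392099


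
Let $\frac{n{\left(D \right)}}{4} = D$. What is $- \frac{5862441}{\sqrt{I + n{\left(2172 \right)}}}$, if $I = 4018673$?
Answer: $- \frac{450957 \sqrt{4027361}}{309797} \approx -2921.2$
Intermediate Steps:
$n{\left(D \right)} = 4 D$
$- \frac{5862441}{\sqrt{I + n{\left(2172 \right)}}} = - \frac{5862441}{\sqrt{4018673 + 4 \cdot 2172}} = - \frac{5862441}{\sqrt{4018673 + 8688}} = - \frac{5862441}{\sqrt{4027361}} = - 5862441 \frac{\sqrt{4027361}}{4027361} = - \frac{450957 \sqrt{4027361}}{309797}$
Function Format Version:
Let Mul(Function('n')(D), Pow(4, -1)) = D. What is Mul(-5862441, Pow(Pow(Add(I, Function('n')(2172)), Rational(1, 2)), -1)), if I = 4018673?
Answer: Mul(Rational(-450957, 309797), Pow(4027361, Rational(1, 2))) ≈ -2921.2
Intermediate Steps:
Function('n')(D) = Mul(4, D)
Mul(-5862441, Pow(Pow(Add(I, Function('n')(2172)), Rational(1, 2)), -1)) = Mul(-5862441, Pow(Pow(Add(4018673, Mul(4, 2172)), Rational(1, 2)), -1)) = Mul(-5862441, Pow(Pow(Add(4018673, 8688), Rational(1, 2)), -1)) = Mul(-5862441, Pow(Pow(4027361, Rational(1, 2)), -1)) = Mul(-5862441, Mul(Rational(1, 4027361), Pow(4027361, Rational(1, 2)))) = Mul(Rational(-450957, 309797), Pow(4027361, Rational(1, 2)))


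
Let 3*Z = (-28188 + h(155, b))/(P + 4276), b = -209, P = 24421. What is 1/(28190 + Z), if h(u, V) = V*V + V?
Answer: 86091/2426920574 ≈ 3.5473e-5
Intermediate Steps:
h(u, V) = V + V**2 (h(u, V) = V**2 + V = V + V**2)
Z = 15284/86091 (Z = ((-28188 - 209*(1 - 209))/(24421 + 4276))/3 = ((-28188 - 209*(-208))/28697)/3 = ((-28188 + 43472)*(1/28697))/3 = (15284*(1/28697))/3 = (1/3)*(15284/28697) = 15284/86091 ≈ 0.17753)
1/(28190 + Z) = 1/(28190 + 15284/86091) = 1/(2426920574/86091) = 86091/2426920574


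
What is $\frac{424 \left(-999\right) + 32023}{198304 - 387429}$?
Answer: $\frac{391553}{189125} \approx 2.0703$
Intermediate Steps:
$\frac{424 \left(-999\right) + 32023}{198304 - 387429} = \frac{-423576 + 32023}{-189125} = \left(-391553\right) \left(- \frac{1}{189125}\right) = \frac{391553}{189125}$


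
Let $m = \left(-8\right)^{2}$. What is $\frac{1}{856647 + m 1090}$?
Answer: $\frac{1}{926407} \approx 1.0794 \cdot 10^{-6}$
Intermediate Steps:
$m = 64$
$\frac{1}{856647 + m 1090} = \frac{1}{856647 + 64 \cdot 1090} = \frac{1}{856647 + 69760} = \frac{1}{926407}$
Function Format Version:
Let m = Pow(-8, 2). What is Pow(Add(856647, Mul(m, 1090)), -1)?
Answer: Rational(1, 926407) ≈ 1.0794e-6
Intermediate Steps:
m = 64
Pow(Add(856647, Mul(m, 1090)), -1) = Pow(Add(856647, Mul(64, 1090)), -1) = Pow(Add(856647, 69760), -1) = Pow(926407, -1) = Rational(1, 926407)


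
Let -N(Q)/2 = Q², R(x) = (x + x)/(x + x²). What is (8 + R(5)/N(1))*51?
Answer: 799/2 ≈ 399.50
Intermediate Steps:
R(x) = 2*x/(x + x²) (R(x) = (2*x)/(x + x²) = 2*x/(x + x²))
N(Q) = -2*Q²
(8 + R(5)/N(1))*51 = (8 + (2/(1 + 5))/((-2*1²)))*51 = (8 + (2/6)/((-2*1)))*51 = (8 + (2*(⅙))/(-2))*51 = (8 + (⅓)*(-½))*51 = (8 - ⅙)*51 = (47/6)*51 = 799/2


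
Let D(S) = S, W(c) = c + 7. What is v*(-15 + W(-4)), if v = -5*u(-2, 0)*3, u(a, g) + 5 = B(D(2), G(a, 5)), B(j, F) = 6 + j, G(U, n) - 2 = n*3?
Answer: 540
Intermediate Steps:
G(U, n) = 2 + 3*n (G(U, n) = 2 + n*3 = 2 + 3*n)
W(c) = 7 + c
u(a, g) = 3 (u(a, g) = -5 + (6 + 2) = -5 + 8 = 3)
v = -45 (v = -5*3*3 = -15*3 = -45)
v*(-15 + W(-4)) = -45*(-15 + (7 - 4)) = -45*(-15 + 3) = -45*(-12) = 540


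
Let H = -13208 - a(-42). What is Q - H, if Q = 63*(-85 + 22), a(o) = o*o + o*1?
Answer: 10961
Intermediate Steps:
a(o) = o + o**2 (a(o) = o**2 + o = o + o**2)
Q = -3969 (Q = 63*(-63) = -3969)
H = -14930 (H = -13208 - (-42)*(1 - 42) = -13208 - (-42)*(-41) = -13208 - 1*1722 = -13208 - 1722 = -14930)
Q - H = -3969 - 1*(-14930) = -3969 + 14930 = 10961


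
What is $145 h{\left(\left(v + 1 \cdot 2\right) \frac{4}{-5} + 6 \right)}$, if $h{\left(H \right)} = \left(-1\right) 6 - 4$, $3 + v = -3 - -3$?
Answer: $-1450$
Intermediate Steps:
$v = -3$ ($v = -3 - 0 = -3 + \left(-3 + 3\right) = -3 + 0 = -3$)
$h{\left(H \right)} = -10$ ($h{\left(H \right)} = -6 - 4 = -10$)
$145 h{\left(\left(v + 1 \cdot 2\right) \frac{4}{-5} + 6 \right)} = 145 \left(-10\right) = -1450$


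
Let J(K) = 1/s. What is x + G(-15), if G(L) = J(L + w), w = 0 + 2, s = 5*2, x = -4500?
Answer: -44999/10 ≈ -4499.9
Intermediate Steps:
s = 10
w = 2
J(K) = ⅒ (J(K) = 1/10 = ⅒)
G(L) = ⅒
x + G(-15) = -4500 + ⅒ = -44999/10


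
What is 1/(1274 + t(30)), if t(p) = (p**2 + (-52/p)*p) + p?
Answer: 1/2152 ≈ 0.00046468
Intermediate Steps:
t(p) = -52 + p + p**2 (t(p) = (p**2 - 52) + p = (-52 + p**2) + p = -52 + p + p**2)
1/(1274 + t(30)) = 1/(1274 + (-52 + 30 + 30**2)) = 1/(1274 + (-52 + 30 + 900)) = 1/(1274 + 878) = 1/2152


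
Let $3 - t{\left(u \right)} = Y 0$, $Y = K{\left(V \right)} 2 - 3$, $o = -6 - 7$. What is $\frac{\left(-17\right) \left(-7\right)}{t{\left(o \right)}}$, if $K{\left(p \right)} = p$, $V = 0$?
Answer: $\frac{119}{3} \approx 39.667$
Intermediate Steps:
$o = -13$ ($o = -6 - 7 = -13$)
$Y = -3$ ($Y = 0 \cdot 2 - 3 = 0 - 3 = -3$)
$t{\left(u \right)} = 3$ ($t{\left(u \right)} = 3 - \left(-3\right) 0 = 3 - 0 = 3 + 0 = 3$)
$\frac{\left(-17\right) \left(-7\right)}{t{\left(o \right)}} = \frac{\left(-17\right) \left(-7\right)}{3} = 119 \cdot \frac{1}{3} = \frac{119}{3}$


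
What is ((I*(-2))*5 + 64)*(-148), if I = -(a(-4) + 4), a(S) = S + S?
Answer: -3552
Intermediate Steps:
a(S) = 2*S
I = 4 (I = -(2*(-4) + 4) = -(-8 + 4) = -1*(-4) = 4)
((I*(-2))*5 + 64)*(-148) = ((4*(-2))*5 + 64)*(-148) = (-8*5 + 64)*(-148) = (-40 + 64)*(-148) = 24*(-148) = -3552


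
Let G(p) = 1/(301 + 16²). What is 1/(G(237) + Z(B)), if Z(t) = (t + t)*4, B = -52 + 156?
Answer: 557/463425 ≈ 0.0012019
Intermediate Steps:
G(p) = 1/557 (G(p) = 1/(301 + 256) = 1/557)
B = 104
Z(t) = 8*t (Z(t) = (2*t)*4 = 8*t)
1/(G(237) + Z(B)) = 1/(1/557 + 8*104) = 1/(1/557 + 832) = 1/(463425/557) = 557/463425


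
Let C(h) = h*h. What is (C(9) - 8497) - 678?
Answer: -9094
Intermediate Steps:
C(h) = h²
(C(9) - 8497) - 678 = (9² - 8497) - 678 = (81 - 8497) - 678 = -8416 - 678 = -9094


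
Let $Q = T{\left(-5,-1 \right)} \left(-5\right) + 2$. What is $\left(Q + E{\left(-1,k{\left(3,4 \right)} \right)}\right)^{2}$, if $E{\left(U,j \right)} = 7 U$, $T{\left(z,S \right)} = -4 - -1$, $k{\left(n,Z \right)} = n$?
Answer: $100$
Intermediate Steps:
$T{\left(z,S \right)} = -3$ ($T{\left(z,S \right)} = -4 + 1 = -3$)
$Q = 17$ ($Q = \left(-3\right) \left(-5\right) + 2 = 15 + 2 = 17$)
$\left(Q + E{\left(-1,k{\left(3,4 \right)} \right)}\right)^{2} = \left(17 + 7 \left(-1\right)\right)^{2} = \left(17 - 7\right)^{2} = 10^{2} = 100$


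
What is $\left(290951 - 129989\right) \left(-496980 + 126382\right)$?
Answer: $-59652195276$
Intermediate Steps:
$\left(290951 - 129989\right) \left(-496980 + 126382\right) = 160962 \left(-370598\right) = -59652195276$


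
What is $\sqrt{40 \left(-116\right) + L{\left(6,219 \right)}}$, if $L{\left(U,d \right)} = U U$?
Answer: $2 i \sqrt{1151} \approx 67.853 i$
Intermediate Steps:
$L{\left(U,d \right)} = U^{2}$
$\sqrt{40 \left(-116\right) + L{\left(6,219 \right)}} = \sqrt{40 \left(-116\right) + 6^{2}} = \sqrt{-4640 + 36} = \sqrt{-4604} = 2 i \sqrt{1151}$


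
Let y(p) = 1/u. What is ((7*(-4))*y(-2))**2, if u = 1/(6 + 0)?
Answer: 28224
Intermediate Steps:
u = 1/6 ≈ 0.16667
y(p) = 6 (y(p) = 1/(1/6) = 6)
((7*(-4))*y(-2))**2 = ((7*(-4))*6)**2 = (-28*6)**2 = (-168)**2 = 28224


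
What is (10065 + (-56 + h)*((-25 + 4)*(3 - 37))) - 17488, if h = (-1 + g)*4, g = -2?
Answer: -55975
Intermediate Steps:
h = -12 (h = (-1 - 2)*4 = -3*4 = -12)
(10065 + (-56 + h)*((-25 + 4)*(3 - 37))) - 17488 = (10065 + (-56 - 12)*((-25 + 4)*(3 - 37))) - 17488 = (10065 - (-1428)*(-34)) - 17488 = (10065 - 68*714) - 17488 = (10065 - 48552) - 17488 = -38487 - 17488 = -55975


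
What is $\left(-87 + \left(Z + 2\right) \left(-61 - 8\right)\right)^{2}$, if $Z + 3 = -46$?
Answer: $9960336$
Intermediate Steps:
$Z = -49$ ($Z = -3 - 46 = -49$)
$\left(-87 + \left(Z + 2\right) \left(-61 - 8\right)\right)^{2} = \left(-87 + \left(-49 + 2\right) \left(-61 - 8\right)\right)^{2} = \left(-87 - -3243\right)^{2} = \left(-87 + 3243\right)^{2} = 3156^{2} = 9960336$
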